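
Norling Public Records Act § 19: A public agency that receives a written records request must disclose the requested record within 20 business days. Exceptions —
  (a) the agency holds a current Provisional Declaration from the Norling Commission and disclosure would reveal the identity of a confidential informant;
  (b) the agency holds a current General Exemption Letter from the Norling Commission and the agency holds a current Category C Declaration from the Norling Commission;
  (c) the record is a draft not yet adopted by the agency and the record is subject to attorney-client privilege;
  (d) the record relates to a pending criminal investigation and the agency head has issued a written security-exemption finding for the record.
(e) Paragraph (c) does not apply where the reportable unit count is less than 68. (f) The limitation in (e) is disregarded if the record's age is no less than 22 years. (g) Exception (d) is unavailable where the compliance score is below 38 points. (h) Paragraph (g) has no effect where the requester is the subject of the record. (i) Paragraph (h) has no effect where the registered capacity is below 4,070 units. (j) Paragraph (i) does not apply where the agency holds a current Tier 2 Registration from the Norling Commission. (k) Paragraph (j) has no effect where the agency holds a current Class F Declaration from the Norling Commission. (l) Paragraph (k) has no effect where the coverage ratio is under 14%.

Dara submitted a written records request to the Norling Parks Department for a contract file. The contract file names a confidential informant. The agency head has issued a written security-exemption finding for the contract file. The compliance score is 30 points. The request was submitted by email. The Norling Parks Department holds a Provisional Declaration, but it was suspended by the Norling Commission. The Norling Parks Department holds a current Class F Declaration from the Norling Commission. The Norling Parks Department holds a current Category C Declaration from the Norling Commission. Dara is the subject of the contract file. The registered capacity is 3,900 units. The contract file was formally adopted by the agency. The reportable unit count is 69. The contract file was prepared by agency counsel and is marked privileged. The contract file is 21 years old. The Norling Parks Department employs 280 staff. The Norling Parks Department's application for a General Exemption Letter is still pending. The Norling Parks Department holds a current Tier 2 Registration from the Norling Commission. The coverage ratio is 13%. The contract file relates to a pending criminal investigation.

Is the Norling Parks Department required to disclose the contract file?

No — exception (d) applies; the Norling Parks Department is not required to disclose the contract file.

Exception (a) fails — no current Provisional Declaration is held.
Exception (b) does not apply: no current General Exemption Letter is held.
Exception (c) fails — the contract file has been formally adopted.
All of (d)'s requirements are met (the contract file relates to a pending investigation; a written security-exemption finding has been issued). Considering the limiting provisions: (g) applies (the compliance score is 30 points, below the 38 points limit), but is set aside by (h): (h) applies — Dara is the subject of the contract file. (i) operates (the registered capacity is 3,900 units, below the 4,070 units limit), but is itself disapplied by (j): (j) operates — a current Tier 2 Registration is held. (k) is triggered (a current Class F Declaration is held), but is overridden by (l): (l) operates against (k): the coverage ratio is 13%, under the 14% limit. So (d) applies.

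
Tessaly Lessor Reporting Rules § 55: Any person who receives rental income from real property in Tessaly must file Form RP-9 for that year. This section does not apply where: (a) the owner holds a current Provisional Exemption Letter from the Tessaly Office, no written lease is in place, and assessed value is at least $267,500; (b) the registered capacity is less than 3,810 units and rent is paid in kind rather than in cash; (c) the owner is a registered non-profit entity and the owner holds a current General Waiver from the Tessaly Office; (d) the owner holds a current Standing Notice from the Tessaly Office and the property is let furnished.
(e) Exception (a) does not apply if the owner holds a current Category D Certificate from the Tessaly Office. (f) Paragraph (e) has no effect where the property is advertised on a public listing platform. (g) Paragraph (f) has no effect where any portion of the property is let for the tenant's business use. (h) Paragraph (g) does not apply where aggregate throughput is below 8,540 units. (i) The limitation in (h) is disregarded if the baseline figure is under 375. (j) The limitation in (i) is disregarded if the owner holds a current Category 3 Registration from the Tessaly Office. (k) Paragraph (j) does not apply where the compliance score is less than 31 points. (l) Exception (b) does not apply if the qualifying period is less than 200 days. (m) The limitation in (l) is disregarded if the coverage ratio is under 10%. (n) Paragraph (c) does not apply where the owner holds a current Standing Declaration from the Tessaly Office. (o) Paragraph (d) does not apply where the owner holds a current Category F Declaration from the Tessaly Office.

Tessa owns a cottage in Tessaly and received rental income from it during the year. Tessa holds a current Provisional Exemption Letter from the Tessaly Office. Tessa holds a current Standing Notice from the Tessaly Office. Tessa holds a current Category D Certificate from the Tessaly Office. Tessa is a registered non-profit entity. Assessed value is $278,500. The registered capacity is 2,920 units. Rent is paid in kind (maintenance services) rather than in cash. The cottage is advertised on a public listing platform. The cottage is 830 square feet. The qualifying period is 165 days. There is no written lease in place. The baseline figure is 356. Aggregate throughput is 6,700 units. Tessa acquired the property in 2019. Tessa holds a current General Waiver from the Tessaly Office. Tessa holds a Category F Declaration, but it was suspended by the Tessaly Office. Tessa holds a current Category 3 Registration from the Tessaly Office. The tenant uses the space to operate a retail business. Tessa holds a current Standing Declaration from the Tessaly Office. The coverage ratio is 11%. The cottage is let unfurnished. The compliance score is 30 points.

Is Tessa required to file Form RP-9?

Yes — Tessa must file Form RP-9.

All of (a)'s requirements are met (a current Provisional Exemption Letter is held; there is no written lease; assessed value is $278,500, meeting the $267,500 threshold). But: (e) is engaged — a current Category D Certificate is held. (f) would limit (e) — the property is publicly advertised — but (g) sets (f) aside: (g) applies — the space is let for business use. (h) would limit (g) — aggregate throughput is 6,700 units, below the 8,540 units limit — but (i) sets (h) aside: (i) applies — the baseline figure is 356, under the 375 limit. (j) is triggered (a current Category 3 Registration is held), but is set aside by (k): (k) is triggered — the compliance score is 30 points, less than the 31 points limit. So (a) is unavailable.
All of (b)'s requirements are met (the registered capacity is 2,920 units, less than the 3,810 units limit; rent is paid in kind). However, paragraphs (l)–(m) must be considered: (l) applies — the qualifying period is 165 days, less than the 200 days limit. (m), which would lift (l), is not triggered — the coverage ratio is 11%, not under 10%. So (b) is unavailable.
Exception (c): Tessa is a registered non-profit; a current General Waiver is held — every condition holds. But: (n) operates against (c): a current Standing Declaration is held. Exception (c) does not apply.
Exception (d) requires that the property is let furnished; but the property is let unfurnished, so (d) is unavailable.
Every exception is unavailable, so the rule governs.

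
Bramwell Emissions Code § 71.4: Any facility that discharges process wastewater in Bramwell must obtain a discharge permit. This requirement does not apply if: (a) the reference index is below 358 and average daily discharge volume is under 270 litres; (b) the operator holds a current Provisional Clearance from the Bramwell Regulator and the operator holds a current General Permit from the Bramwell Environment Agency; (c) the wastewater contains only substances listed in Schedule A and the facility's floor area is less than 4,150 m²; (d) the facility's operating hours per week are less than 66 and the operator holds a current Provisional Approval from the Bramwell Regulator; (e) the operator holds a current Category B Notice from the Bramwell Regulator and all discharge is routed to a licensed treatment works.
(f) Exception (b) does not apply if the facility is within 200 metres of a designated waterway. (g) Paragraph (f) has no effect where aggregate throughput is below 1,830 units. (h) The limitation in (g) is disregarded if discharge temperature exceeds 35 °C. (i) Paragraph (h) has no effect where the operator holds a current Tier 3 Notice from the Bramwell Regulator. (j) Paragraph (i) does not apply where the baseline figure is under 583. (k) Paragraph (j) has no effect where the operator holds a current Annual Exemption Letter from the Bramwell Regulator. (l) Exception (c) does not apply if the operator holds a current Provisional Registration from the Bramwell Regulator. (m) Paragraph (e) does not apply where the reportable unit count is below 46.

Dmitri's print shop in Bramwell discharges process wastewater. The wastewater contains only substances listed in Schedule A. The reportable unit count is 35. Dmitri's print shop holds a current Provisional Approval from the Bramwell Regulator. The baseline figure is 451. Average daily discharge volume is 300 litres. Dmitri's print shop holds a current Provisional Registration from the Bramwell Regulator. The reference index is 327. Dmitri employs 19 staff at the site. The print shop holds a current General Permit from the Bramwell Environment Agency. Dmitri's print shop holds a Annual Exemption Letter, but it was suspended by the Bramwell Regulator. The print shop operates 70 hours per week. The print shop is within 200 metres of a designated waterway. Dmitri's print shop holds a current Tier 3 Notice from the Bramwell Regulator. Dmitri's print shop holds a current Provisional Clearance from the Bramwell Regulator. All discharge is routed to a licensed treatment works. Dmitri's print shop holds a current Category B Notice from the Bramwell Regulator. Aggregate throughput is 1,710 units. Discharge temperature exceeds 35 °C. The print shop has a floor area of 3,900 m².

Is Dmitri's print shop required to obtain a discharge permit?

Exception (a) does not apply: average daily discharge volume is 300 litres, not under 270 litres.
Exception (b) is satisfied on its face — a current Provisional Clearance is held; a current General Permit is held. However, paragraphs (f)–(k) must be considered: (f) operates against (b): the print shop is within 200 m of a designated waterway. (g) would limit (f) — aggregate throughput is 1,710 units, below the 1,830 units limit — but (h) sets (g) aside: (h) applies — discharge temperature exceeds 35 °C. (i) applies (a current Tier 3 Notice is held), but is displaced by (j): (j) operates against (i): the baseline figure is 451, under the 583 limit. (k), which would lift (j), is not triggered — no current Annual Exemption Letter is held. (b) is therefore removed.
Exception (c): the wastewater is Schedule-A-only; the facility's floor area is 3,900 m², less than the 4,150 m² limit — every condition holds. But: (l) operates against (c): a current Provisional Registration is held. Exception (c) does not apply.
Exception (d) fails — the facility's operating hours per week are 70, not less than 66.
Exception (e): a current Category B Notice is held; discharge is routed to a licensed treatment works — every condition holds. But: (m) applies — the reportable unit count is 35, below the 46 limit. So (e) is unavailable.
No exception displaces § 71.4.

Yes — Dmitri's print shop must obtain a discharge permit.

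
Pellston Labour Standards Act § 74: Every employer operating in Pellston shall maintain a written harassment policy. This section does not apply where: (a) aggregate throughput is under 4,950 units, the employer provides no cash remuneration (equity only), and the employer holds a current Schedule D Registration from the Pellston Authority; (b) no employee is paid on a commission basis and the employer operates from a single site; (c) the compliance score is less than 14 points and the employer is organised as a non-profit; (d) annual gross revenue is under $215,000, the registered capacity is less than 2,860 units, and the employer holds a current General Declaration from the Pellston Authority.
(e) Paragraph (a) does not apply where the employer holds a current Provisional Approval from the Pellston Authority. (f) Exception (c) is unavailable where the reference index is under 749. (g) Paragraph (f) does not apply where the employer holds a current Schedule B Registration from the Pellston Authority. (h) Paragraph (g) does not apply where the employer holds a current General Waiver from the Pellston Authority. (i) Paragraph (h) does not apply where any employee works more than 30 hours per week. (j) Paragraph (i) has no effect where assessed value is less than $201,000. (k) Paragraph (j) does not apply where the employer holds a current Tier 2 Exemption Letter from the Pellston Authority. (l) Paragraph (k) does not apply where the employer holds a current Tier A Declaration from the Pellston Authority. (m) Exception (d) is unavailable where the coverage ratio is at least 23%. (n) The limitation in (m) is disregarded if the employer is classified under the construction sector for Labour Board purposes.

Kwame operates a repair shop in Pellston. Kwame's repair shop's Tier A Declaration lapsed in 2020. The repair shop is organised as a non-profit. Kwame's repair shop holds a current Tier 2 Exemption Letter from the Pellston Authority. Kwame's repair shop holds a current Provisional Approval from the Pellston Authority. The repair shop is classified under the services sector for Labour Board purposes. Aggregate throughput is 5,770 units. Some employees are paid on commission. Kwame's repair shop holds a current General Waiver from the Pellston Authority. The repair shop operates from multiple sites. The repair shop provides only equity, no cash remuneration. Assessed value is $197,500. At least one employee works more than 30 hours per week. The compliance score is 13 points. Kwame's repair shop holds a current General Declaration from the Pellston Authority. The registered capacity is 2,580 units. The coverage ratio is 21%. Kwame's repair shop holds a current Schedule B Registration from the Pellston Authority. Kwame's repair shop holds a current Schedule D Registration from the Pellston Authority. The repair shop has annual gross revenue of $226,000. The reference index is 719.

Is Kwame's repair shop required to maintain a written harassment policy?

No — exception (c) applies; Kwame's repair shop is not required to maintain a written harassment policy.

Exception (a) requires that aggregate throughput is under 4,950 units; but aggregate throughput is 5,770 units, not under 4,950 units, so (a) is unavailable.
Exception (b) fails — some employees are paid on commission.
Exception (c) is satisfied on its face — the compliance score is 13 points, less than the 14 points limit; the employer is a non-profit. Applying paragraphs (f)–(l): (f) applies (the reference index is 719, under the 749 limit), but is overridden by (g): (g) is triggered — a current Schedule B Registration is held. (h) would limit (g) — a current General Waiver is held — but (i) sets (h) aside: (i) operates against (h): at least one employee exceeds 30 hours/week. (j) applies (assessed value is $197,500, less than the $201,000 limit), but is displaced by (k): (k) operates against (j): a current Tier 2 Exemption Letter is held. (l) is inapplicable (there is no Tier A Declaration in force), so (k) stands. Exception (c) stands.
Exception (d) requires that annual gross revenue is under $215,000; but annual gross revenue is $226,000, not under $215,000, so (d) is unavailable.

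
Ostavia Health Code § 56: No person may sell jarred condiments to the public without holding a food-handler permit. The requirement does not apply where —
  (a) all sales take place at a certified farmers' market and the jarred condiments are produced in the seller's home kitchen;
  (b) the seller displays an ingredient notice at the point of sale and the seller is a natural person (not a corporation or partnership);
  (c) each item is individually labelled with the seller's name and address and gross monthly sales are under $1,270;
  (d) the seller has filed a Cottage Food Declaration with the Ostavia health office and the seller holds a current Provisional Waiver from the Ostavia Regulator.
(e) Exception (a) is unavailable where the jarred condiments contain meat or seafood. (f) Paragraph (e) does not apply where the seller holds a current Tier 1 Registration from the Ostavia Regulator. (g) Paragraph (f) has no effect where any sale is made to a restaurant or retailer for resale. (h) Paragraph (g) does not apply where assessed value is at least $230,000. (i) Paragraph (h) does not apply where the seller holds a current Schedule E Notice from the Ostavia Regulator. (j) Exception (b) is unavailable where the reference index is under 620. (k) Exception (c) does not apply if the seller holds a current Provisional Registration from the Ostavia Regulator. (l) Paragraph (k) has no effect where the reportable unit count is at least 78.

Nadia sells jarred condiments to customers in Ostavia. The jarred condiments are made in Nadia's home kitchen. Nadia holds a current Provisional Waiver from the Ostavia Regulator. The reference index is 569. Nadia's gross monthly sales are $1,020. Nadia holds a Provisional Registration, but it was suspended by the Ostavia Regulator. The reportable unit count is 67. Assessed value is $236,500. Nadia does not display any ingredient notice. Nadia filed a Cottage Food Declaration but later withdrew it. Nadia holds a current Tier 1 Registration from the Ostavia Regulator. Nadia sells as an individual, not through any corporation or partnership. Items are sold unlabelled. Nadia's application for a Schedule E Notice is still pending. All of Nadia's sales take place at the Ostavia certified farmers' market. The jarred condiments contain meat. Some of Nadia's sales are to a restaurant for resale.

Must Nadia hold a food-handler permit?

No — exception (a) applies; Nadia is not required to hold a food-handler permit.

Exception (a): all sales are at a certified farmers' market; the jarred condiments are home-kitchen produced — every condition holds. Under paragraphs (e)–(i): (e) operates (the jarred condiments contain meat), but yields to (f): (f) operates against (e): a current Tier 1 Registration is held. (g) would limit (f) — some sales are to a restaurant for resale — but (h) sets (g) aside: (h) is engaged — assessed value is $236,500, meeting the $230,000 threshold. (i) is not engaged (there is no Schedule E Notice in force), so (h) stands. (a) remains available.
Exception (b) fails — no ingredient notice is displayed.
Exception (c) fails — items are sold unlabelled.
Exception (d) fails — the Cottage Food Declaration was withdrawn.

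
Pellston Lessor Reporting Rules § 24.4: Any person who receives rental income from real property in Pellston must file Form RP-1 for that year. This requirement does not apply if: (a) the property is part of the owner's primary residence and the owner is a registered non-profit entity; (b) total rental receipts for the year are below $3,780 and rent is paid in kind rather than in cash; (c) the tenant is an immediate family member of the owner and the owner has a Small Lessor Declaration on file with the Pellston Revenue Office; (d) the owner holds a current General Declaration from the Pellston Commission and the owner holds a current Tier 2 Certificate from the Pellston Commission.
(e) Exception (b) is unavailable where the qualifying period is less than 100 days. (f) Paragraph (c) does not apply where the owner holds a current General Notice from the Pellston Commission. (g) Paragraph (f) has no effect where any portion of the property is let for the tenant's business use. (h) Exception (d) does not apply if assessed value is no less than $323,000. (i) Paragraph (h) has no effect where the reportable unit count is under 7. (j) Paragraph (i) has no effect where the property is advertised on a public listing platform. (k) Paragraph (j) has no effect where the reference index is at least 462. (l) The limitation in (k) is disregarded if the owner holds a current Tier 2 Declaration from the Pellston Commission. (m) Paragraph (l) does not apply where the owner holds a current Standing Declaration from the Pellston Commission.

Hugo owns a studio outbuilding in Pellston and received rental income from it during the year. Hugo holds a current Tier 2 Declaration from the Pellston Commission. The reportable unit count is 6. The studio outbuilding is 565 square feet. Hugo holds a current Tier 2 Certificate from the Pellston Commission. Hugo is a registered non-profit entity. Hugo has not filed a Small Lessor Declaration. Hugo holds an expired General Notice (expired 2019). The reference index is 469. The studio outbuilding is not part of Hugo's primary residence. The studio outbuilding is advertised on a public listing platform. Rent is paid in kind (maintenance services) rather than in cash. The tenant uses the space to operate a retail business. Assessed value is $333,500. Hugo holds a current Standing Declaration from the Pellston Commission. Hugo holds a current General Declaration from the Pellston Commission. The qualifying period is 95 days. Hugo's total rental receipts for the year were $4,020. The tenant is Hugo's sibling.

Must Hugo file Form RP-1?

No — exception (d) applies; Hugo is not required to file Form RP-1.

Exception (a) requires that the property is part of the owner's primary residence; but the studio outbuilding is not part of the primary residence, so (a) is unavailable.
Exception (b) does not apply: total rental receipts for the year are $4,020, not below $3,780.
Exception (c) requires that the owner has a Small Lessor Declaration on file with the Pellston Revenue Office; but no Small Lessor Declaration is on file, so (c) is unavailable.
All of (d)'s requirements are met (a current General Declaration is held; a current Tier 2 Certificate is held). As to paragraphs (h)–(m): (h) would limit (d) — assessed value is $333,500, meeting the $323,000 threshold — but (i) sets (h) aside: (i) is engaged — the reportable unit count is 6, under the 7 limit. (j) would limit (i) — the property is publicly advertised — but (k) sets (j) aside: (k) operates against (j): the reference index is 469, meeting the 462 threshold. (l) would limit (k) — a current Tier 2 Declaration is held — but (m) sets (l) aside: (m) operates against (l): a current Standing Declaration is held. Exception (d) stands.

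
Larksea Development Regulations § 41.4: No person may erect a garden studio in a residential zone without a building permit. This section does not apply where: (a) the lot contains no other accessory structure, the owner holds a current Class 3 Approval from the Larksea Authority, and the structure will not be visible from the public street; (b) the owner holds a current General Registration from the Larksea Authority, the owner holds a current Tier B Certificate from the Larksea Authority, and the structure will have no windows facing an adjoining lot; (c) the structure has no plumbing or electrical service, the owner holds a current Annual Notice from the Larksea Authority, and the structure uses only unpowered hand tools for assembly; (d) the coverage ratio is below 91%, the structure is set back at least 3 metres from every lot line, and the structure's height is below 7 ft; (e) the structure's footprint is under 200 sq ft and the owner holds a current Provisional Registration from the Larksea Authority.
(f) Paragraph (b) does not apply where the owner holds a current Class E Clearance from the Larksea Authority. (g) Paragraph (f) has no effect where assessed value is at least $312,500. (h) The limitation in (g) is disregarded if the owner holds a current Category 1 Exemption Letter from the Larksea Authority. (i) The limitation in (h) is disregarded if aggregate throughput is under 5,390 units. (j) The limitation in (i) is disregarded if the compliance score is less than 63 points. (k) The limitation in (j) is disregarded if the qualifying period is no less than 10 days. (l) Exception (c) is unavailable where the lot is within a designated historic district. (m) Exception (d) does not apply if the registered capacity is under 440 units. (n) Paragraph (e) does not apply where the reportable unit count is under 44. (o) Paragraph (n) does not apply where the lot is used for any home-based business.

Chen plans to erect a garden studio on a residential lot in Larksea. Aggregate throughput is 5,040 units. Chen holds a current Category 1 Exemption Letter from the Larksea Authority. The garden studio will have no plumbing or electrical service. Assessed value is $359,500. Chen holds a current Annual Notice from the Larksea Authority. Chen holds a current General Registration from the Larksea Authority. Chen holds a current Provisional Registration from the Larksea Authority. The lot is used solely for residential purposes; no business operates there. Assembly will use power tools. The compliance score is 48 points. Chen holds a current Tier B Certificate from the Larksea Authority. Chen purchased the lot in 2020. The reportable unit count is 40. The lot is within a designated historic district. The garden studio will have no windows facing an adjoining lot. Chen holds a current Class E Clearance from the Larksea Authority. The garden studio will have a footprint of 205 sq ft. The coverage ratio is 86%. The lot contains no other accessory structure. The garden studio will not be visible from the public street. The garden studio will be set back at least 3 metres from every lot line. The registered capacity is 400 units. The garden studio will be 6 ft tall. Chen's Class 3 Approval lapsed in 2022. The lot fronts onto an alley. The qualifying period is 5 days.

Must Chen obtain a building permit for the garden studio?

Exception (a) does not apply: no current Class 3 Approval is held.
All of (b)'s requirements are met (a current General Registration is held; a current Tier B Certificate is held; no windows face an adjoining lot). Turning to paragraphs (f)–(k): (f) operates — a current Class E Clearance is held. (g) would limit (f) — assessed value is $359,500, meeting the $312,500 threshold — but (h) sets (g) aside: (h) operates against (g): a current Category 1 Exemption Letter is held. (i) would limit (h) — aggregate throughput is 5,040 units, under the 5,390 units limit — but (j) sets (i) aside: (j) operates — the compliance score is 48 points, less than the 63 points limit. (k) is not engaged (the qualifying period is 5 days, short of 10 days), so (j) stands. (b) is therefore removed.
Exception (c) requires that the structure uses only unpowered hand tools for assembly; but assembly uses power tools, so (c) is unavailable.
Exception (d) is satisfied on its face — the coverage ratio is 86%, below the 91% limit; the setback is at least 3 m on every side; the structure's height is 6 ft, below the 7 ft limit. Turning to paragraph (m): (m) operates against (d): the registered capacity is 400 units, under the 440 units limit. (d) is therefore removed.
Exception (e) requires that the structure's footprint is under 200 sq ft; but the structure's footprint is 205 sq ft, not under 200 sq ft, so (e) is unavailable.
None of the exceptions is available; § 41.4 applies in full.

Yes — Chen must obtain a building permit.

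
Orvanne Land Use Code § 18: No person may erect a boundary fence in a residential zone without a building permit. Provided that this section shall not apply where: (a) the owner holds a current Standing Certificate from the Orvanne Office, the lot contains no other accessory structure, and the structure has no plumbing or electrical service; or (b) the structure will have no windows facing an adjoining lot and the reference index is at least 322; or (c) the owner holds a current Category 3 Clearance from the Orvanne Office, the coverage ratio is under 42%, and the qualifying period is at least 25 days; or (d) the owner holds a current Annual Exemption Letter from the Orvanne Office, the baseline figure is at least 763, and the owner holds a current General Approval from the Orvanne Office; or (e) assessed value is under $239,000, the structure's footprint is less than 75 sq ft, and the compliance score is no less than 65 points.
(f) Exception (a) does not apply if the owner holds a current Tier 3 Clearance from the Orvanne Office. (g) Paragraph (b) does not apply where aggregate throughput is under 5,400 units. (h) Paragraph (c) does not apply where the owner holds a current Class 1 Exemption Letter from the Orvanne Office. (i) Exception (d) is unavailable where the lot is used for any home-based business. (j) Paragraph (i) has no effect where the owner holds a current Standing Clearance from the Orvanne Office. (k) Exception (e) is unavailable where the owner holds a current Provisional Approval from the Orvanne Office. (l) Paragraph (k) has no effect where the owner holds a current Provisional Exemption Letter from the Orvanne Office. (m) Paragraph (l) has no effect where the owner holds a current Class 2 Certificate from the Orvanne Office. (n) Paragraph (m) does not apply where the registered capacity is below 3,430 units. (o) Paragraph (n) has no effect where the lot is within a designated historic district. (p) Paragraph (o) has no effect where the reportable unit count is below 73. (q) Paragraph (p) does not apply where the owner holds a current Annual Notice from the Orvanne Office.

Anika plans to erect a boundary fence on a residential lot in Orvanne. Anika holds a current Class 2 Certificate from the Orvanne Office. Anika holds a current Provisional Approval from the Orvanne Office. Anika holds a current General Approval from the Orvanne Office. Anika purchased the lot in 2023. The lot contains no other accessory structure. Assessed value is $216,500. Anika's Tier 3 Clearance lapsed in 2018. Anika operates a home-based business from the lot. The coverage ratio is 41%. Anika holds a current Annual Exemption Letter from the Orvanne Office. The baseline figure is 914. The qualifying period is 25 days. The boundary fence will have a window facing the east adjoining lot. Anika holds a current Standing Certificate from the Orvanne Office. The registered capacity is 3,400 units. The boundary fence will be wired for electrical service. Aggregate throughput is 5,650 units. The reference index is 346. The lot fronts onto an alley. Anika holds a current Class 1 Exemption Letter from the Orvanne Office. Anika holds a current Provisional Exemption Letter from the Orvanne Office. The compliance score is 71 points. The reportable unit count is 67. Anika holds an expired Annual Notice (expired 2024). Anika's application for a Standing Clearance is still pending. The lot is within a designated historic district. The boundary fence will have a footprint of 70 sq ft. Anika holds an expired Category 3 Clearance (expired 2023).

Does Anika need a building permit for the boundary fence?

Exception (a) fails — electrical service is planned.
Exception (b) fails — a window faces an adjoining lot.
Exception (c) fails — the Category 3 Clearance is not current.
Exception (d): a current Annual Exemption Letter is held; the baseline figure is 914, meeting the 763 threshold; a current General Approval is held — every condition holds. Turning to paragraphs (i)–(j): (i) operates against (d): a home-based business operates on the lot. (j) is inapplicable (there is no Standing Clearance in force), so (i) stands. Exception (d) does not apply.
Exception (e)'s conditions are all satisfied: assessed value is $216,500, under the $239,000 limit; the structure's footprint is 70 sq ft, less than the 75 sq ft limit; the compliance score is 71 points, meeting the 65 points threshold. Applying paragraphs (k)–(q): (k) would limit (e) — a current Provisional Approval is held — but (l) sets (k) aside: (l) is triggered — a current Provisional Exemption Letter is held. (m) operates (a current Class 2 Certificate is held), but is set aside by (n): (n) operates against (m): the registered capacity is 3,400 units, below the 3,430 units limit. (o) operates (the lot is in a historic district), but is displaced by (p): (p) applies — the reportable unit count is 67, below the 73 limit. (q) does not operate here (no current Annual Notice is held), so (p) stands. (e) remains available.

No — exception (e) applies; Anika does not need a building permit.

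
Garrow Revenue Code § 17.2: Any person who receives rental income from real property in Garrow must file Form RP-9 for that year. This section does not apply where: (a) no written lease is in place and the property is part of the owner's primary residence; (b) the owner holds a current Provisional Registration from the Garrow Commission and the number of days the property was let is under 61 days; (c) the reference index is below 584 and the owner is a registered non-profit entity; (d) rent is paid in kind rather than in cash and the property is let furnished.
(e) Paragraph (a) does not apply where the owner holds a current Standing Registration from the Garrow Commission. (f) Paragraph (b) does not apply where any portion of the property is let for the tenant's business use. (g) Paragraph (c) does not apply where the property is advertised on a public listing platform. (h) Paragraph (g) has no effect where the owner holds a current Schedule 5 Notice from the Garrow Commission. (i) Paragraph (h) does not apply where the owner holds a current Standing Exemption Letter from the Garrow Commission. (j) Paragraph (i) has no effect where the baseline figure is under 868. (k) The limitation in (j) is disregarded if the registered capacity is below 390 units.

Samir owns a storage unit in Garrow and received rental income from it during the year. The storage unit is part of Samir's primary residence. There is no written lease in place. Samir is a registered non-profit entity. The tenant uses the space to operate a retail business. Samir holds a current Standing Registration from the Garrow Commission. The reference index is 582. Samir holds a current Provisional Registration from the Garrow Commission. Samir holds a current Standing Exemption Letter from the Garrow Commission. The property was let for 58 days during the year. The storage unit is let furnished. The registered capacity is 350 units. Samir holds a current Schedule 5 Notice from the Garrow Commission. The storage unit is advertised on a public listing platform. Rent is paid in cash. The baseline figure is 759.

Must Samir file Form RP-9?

Yes — Samir must file Form RP-9.

Exception (a) is satisfied on its face — there is no written lease; the storage unit is part of the primary residence. But: (e) applies — a current Standing Registration is held. So (a) is unavailable.
Exception (b): a current Provisional Registration is held; the number of days the property was let is 58 days, under the 61 days limit — every condition holds. Turning to paragraph (f): (f) is triggered — the space is let for business use. So (b) is unavailable.
Exception (c) is satisfied on its face — the reference index is 582, below the 584 limit; Samir is a registered non-profit. However, paragraphs (g)–(k) must be considered: (g) is engaged — the property is publicly advertised. (h) is engaged (a current Schedule 5 Notice is held), but is set aside by (i): (i) operates against (h): a current Standing Exemption Letter is held. (j) applies (the baseline figure is 759, under the 868 limit), but is displaced by (k): (k) operates against (j): the registered capacity is 350 units, below the 390 units limit. So (c) is unavailable.
Exception (d) fails — rent is paid in cash.
None of the exceptions is available; § 17.2 applies in full.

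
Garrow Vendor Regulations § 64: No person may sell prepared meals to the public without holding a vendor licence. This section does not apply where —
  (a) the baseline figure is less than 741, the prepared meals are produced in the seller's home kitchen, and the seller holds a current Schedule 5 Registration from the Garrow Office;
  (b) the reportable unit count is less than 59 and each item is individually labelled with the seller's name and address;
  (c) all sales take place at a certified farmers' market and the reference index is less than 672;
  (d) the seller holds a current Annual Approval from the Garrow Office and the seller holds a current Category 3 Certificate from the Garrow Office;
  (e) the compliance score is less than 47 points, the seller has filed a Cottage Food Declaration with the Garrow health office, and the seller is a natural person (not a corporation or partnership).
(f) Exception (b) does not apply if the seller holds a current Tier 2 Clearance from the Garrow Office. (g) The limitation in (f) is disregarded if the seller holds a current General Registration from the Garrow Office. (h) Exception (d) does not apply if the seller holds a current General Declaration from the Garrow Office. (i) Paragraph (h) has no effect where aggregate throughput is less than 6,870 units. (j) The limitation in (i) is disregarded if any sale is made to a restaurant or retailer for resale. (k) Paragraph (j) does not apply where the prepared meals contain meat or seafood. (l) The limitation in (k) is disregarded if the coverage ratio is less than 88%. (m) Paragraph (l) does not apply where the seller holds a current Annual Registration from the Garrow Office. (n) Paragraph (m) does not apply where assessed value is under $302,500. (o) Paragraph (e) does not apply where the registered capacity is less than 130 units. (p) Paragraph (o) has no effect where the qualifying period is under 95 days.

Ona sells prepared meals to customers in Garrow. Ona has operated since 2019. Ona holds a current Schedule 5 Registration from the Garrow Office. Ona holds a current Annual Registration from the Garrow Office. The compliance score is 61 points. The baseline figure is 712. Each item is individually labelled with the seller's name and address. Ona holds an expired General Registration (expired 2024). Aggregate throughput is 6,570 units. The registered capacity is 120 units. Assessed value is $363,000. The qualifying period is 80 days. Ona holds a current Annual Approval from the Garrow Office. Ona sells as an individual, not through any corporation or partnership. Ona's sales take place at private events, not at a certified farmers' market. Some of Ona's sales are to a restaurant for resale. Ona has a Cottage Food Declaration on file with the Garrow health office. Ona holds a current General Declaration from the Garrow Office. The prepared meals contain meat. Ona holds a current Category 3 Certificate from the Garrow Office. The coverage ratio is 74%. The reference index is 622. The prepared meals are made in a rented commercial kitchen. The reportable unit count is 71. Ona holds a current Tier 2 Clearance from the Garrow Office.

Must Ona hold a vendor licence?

Exception (a) does not apply: the prepared meals are made in a commercial kitchen, not a home kitchen.
Exception (b) fails — the reportable unit count is 71, not less than 59.
Exception (c) fails — sales are at private events, not a certified farmers' market.
Exception (d)'s conditions are all satisfied: a current Annual Approval is held; a current Category 3 Certificate is held. Considering the limiting provisions: (h) would limit (d) — a current General Declaration is held — but (i) sets (h) aside: (i) operates against (h): aggregate throughput is 6,570 units, less than the 6,870 units limit. (j) is engaged (some sales are to a restaurant for resale), but is itself disapplied by (k): (k) operates against (j): the prepared meals contain meat. (l) would limit (k) — the coverage ratio is 74%, less than the 88% limit — but (m) sets (l) aside: (m) is engaged — a current Annual Registration is held. (n) is inapplicable (assessed value is $363,000, not under $302,500), so (m) stands. (d) remains available.
Exception (e) fails — the compliance score is 61 points, not less than 47 points.

No — exception (d) applies; Ona is not required to hold a vendor licence.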